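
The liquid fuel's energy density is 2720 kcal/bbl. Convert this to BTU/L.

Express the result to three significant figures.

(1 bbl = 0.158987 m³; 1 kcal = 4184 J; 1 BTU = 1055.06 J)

67.8 BTU/L

2720 kcal/bbl × 4184 J/kcal ÷ 0.158987 m³/bbl = 7.15812×10⁷ J/m³
7.15812×10⁷ J/m³ ÷ 1055.06 J/BTU × 0.001 m³/L = 67.8456 BTU/L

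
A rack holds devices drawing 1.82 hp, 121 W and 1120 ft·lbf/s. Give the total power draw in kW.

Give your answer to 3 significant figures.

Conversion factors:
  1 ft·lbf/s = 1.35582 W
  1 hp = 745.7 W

1.82 hp × 745.7 = 1357.17 W
121 W (already W)
1120 ft·lbf/s × 1.35582 = 1518.52 W
Total: 1357.17 + 121 + 1518.52 = 2996.69 W
In kW: 2996.69 / 1000 = 2.99669 kW

3.00 kW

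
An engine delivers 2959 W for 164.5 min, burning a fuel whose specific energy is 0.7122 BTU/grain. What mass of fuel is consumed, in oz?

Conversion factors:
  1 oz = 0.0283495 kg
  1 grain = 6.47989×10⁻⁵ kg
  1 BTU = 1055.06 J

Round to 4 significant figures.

164.5 min → 9870 s
E = P × t = 2959 × 9870 = 2.92053×10⁷ J
0.7122 BTU/grain → 1.15961×10⁷ J/kg
m = E / e_s = 2.92053×10⁷ / 1.15961×10⁷ = 2.51855 kg
In oz: 2.51855 / 0.0283495 = 88.8393 oz

88.84 oz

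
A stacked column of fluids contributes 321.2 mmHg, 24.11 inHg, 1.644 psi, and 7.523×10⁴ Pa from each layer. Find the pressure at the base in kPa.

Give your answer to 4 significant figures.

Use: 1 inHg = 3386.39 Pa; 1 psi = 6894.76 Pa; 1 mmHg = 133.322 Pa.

211.0 kPa

321.2 mmHg × 133.322 = 42823 Pa
24.11 inHg × 3386.39 = 81645.9 Pa
1.644 psi × 6894.76 = 11335 Pa
7.523×10⁴ Pa (already Pa)
Total: 42823 + 81645.9 + 11335 + 75230 = 211034 Pa
In kPa: 211034 / 1000 = 211.034 kPa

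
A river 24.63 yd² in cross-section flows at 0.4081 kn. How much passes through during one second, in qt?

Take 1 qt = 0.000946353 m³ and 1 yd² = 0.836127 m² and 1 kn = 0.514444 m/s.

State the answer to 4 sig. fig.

0.4081 kn × 0.514444 = 0.209945 m/s
24.63 yd² × 0.836127 = 20.5938 m²
V = v × A × t = 0.209945 m/s × 20.5938 m² × 1 s = 4.32357 m³
4.32357 m³ ÷ (0.000946353 m³/qt) = 4568.67 qt

4569 qt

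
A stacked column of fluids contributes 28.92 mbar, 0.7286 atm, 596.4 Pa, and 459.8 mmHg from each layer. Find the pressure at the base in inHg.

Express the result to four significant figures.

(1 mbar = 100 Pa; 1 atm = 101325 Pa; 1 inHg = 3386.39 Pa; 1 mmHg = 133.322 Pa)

40.93 inHg

28.92 mbar × 100 = 2892 Pa
0.7286 atm × 101325 = 73825.4 Pa
596.4 Pa (already Pa)
459.8 mmHg × 133.322 = 61301.5 Pa
Sum: 2892 + 73825.4 + 596.4 + 61301.5 = 138615 Pa
In inHg: 138615 / 3386.39 = 40.933 inHg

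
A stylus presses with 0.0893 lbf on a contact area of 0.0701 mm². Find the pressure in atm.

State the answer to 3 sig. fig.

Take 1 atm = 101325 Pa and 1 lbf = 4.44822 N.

55.9 atm

0.0893 lbf × 4.44822 → 0.397226 N
0.0701 mm² × 10⁻⁶ → 7.01×10⁻⁸ m²
P = F / A = 0.397226 N / 7.01×10⁻⁸ m² = 5.66656×10⁶ Pa
5.66656×10⁶ Pa ÷ (101325 Pa/atm) = 55.9246 atm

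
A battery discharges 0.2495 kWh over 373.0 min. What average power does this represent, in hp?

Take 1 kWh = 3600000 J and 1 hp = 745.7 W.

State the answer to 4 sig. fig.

0.2495 kWh × 3600000 → 898200 J
373.0 min × 60 → 22380 s
P = E / t = 898200 J / 22380 s = 40.134 W
40.134 W ÷ (745.7 W/hp) = 0.0538206 hp

0.05382 hp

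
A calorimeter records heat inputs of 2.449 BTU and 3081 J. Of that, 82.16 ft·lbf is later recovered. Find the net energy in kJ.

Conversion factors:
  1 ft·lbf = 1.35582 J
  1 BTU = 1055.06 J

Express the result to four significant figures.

5.553 kJ

2.449 BTU × 1055.06 = 2583.84 J
3081 J (already J)
82.16 ft·lbf × 1.35582 = 111.394 J
Sum: 2583.84 + 3081 − 111.394 = 5553.45 J
In kJ: 5553.45 / 1000 = 5.55345 kJ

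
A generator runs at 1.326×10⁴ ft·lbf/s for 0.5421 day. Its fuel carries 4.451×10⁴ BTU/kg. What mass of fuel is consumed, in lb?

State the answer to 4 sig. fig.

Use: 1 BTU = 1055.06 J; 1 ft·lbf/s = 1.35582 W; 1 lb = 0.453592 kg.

1.326×10⁴ ft·lbf/s → 17978.2 W
0.5421 day → 46837.4 s
E = P × t = 17978.2 × 46837.4 = 8.42052×10⁸ J
4.451×10⁴ BTU/kg → 4.69607×10⁷ J/kg
m = E / e_s = 8.42052×10⁸ / 4.69607×10⁷ = 17.931 kg
In lb: 17.931 / 0.453592 = 39.5311 lb

39.53 lb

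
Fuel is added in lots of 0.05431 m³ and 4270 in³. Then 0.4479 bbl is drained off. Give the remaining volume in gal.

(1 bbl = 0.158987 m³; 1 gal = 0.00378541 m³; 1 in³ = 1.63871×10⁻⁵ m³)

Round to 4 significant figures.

0.05431 m³ (already m³)
4270 in³ × 1.63871×10⁻⁵ → 0.0699729 m³
0.4479 bbl × 0.158987 → 0.0712103 m³
Net: 0.05431 + 0.0699729 − 0.0712103 = 0.0530726 m³
In gal: 0.0530726 / 0.00378541 = 14.0203 gal

14.02 gal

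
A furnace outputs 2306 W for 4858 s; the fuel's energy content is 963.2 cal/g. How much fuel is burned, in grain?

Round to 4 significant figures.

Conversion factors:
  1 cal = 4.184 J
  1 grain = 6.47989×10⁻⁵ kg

4.290×10⁴ grain

E = P × t = 2306 × 4858 = 1.12025×10⁷ J
963.2 cal/g → 4.03003×10⁶ J/kg
m = E / e_s = 1.12025×10⁷ / 4.03003×10⁶ = 2.77976 kg
In grain: 2.77976 / 6.47989×10⁻⁵ = 42898.3 grain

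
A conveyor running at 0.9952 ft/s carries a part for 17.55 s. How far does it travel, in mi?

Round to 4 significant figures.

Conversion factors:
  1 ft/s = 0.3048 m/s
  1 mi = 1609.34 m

0.003308 mi

0.9952 ft/s × 0.3048 → 0.303337 m/s
d = v × t = 0.303337 m/s × 17.55 s = 5.32356 m
5.32356 m ÷ (1609.34 m/mi) = 0.00330792 mi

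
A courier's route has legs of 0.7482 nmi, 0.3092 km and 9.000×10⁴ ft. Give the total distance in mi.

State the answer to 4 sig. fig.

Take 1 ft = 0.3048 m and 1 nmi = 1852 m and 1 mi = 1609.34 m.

0.7482 nmi × 1852 → 1385.67 m
0.3092 km × 1000 → 309.2 m
9.000×10⁴ ft × 0.3048 → 27432 m
Total: 1385.67 + 309.2 + 27432 = 29126.9 m
In mi: 29126.9 / 1609.34 = 18.0987 mi

18.10 mi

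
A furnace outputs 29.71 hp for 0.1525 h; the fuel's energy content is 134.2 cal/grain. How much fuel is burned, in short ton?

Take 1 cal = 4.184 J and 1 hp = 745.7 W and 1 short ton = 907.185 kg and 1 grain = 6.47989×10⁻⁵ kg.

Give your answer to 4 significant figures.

29.71 hp → 22154.7 W
0.1525 h → 549 s
E = P × t = 22154.7 × 549 = 1.21629×10⁷ J
134.2 cal/grain → 8.66516×10⁶ J/kg
m = E / e_s = 1.21629×10⁷ / 8.66516×10⁶ = 1.40366 kg
In short ton: 1.40366 / 907.185 = 0.00154727 short ton

0.001547 short ton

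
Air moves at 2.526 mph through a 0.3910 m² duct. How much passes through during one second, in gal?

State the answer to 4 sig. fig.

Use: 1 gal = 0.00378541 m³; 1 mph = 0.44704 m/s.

116.6 gal

2.526 mph × 0.44704 → 1.12922 m/s
V = v × A × t = 1.12922 m/s × 0.391 m² × 1 s = 0.441525 m³
0.441525 m³ ÷ (0.00378541 m³/gal) = 116.639 gal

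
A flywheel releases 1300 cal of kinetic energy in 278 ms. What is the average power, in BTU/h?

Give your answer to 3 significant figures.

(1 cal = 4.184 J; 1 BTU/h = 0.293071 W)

6.68×10⁴ BTU/h

1300 cal × 4.184 = 5439.2 J
278 ms × 0.001 = 0.278 s
P = E / t = 5439.2 J / 0.278 s = 19565.5 W
19565.5 W ÷ (0.293071 W/BTU/h) = 66760.3 BTU/h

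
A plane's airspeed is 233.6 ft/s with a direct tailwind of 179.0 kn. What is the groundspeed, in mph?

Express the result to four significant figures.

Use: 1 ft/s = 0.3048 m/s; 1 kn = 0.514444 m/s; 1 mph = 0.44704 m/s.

365.3 mph

233.6 ft/s × 0.3048 = 71.2013 m/s
179.0 kn × 0.514444 = 92.0855 m/s
Total: 71.2013 + 92.0855 = 163.287 m/s
In mph: 163.287 / 0.44704 = 365.263 mph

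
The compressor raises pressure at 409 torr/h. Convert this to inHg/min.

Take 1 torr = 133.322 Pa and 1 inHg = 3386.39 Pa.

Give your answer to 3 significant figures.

0.268 inHg/min

409 torr/h × 133.322 Pa/torr ÷ 3600 s/h = 15.1469 Pa/s
15.1469 Pa/s ÷ 3386.39 Pa/inHg × 60 s/min = 0.268373 inHg/min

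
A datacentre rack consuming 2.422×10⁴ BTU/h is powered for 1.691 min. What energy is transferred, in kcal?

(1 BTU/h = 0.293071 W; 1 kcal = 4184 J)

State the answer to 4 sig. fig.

2.422×10⁴ BTU/h × 0.293071 = 7098.18 W
1.691 min × 60 = 101.46 s
E = P × t = 7098.18 W × 101.46 s = 720181 J
720181 J ÷ (4184 J/kcal) = 172.127 kcal

172.1 kcal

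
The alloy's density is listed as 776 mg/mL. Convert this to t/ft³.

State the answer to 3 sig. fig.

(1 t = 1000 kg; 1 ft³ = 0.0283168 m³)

0.0220 t/ft³

776 mg/mL × 10⁻⁶ kg/mg ÷ 10⁻⁶ m³/mL = 776 kg/m³
776 kg/m³ ÷ 1000 kg/t × 0.0283168 m³/ft³ = 0.0219738 t/ft³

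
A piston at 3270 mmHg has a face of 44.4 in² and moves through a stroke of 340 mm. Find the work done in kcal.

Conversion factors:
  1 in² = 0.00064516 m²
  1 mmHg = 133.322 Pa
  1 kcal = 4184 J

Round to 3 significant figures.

3270 mmHg → 435963 Pa
44.4 in² → 0.0286451 m²
F = P × A = 435963 × 0.0286451 = 12488.2 N
340 mm → 0.34 m
W = F × d = 12488.2 × 0.34 = 4245.99 J
In kcal: 4245.99 / 4184 = 1.01482 kcal

1.01 kcal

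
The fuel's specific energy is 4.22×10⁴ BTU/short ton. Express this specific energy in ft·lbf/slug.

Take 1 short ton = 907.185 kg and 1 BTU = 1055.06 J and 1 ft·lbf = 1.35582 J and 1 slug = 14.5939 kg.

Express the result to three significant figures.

5.28×10⁵ ft·lbf/slug

4.22×10⁴ BTU/short ton × 1055.06 J/BTU ÷ 907.185 kg/short ton = 49078.8 J/kg
49078.8 J/kg ÷ 1.35582 J/ft·lbf × 14.5939 kg/slug = 528279 ft·lbf/slug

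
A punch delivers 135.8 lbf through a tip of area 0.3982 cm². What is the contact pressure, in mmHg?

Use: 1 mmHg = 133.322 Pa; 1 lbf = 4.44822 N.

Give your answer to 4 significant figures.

1.138×10⁵ mmHg

135.8 lbf × 4.44822 → 604.068 N
0.3982 cm² × 0.0001 → 3.982×10⁻⁵ m²
P = F / A = 604.068 N / 3.982×10⁻⁵ m² = 1.517×10⁷ Pa
1.517×10⁷ Pa ÷ (133.322 Pa/mmHg) = 113785 mmHg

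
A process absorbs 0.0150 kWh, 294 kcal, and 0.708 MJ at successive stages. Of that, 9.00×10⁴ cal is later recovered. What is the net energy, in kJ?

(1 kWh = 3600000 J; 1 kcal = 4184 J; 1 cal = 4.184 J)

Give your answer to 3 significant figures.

1620 kJ

0.0150 kWh × 3600000 = 54000 J
294 kcal × 4184 = 1.2301×10⁶ J
0.708 MJ × 1000000 = 708000 J
9.00×10⁴ cal × 4.184 = 376560 J
Result: 54000 + 1.2301×10⁶ + 708000 − 376560 = 1.61554×10⁶ J
In kJ: 1.61554×10⁶ / 1000 = 1615.54 kJ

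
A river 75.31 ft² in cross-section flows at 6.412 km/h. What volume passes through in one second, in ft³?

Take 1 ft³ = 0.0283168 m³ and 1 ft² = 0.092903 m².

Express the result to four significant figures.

440.1 ft³

6.412 km/h × (1/3.6) → 1.78111 m/s
75.31 ft² × 0.092903 → 6.99652 m²
V = v × A × t = 1.78111 m/s × 6.99652 m² × 1 s = 12.4616 m³
12.4616 m³ ÷ (0.0283168 m³/ft³) = 440.078 ft³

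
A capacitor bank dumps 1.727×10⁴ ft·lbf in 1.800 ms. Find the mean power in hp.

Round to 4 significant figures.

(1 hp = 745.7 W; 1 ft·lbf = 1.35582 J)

1.744×10⁴ hp

1.727×10⁴ ft·lbf × 1.35582 → 23415 J
1.800 ms × 0.001 → 0.0018 s
P = E / t = 23415 J / 0.0018 s = 1.30083×10⁷ W
1.30083×10⁷ W ÷ (745.7 W/hp) = 17444.4 hp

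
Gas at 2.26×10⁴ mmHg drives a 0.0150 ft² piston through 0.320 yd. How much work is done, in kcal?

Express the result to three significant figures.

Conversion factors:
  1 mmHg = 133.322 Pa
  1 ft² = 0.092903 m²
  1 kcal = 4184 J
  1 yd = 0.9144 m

2.26×10⁴ mmHg → 3.01308×10⁶ Pa
0.0150 ft² → 0.00139354 m²
F = P × A = 3.01308×10⁶ × 0.00139354 = 4198.85 N
0.320 yd → 0.292608 m
W = F × d = 4198.85 × 0.292608 = 1228.62 J
In kcal: 1228.62 / 4184 = 0.293647 kcal

0.294 kcal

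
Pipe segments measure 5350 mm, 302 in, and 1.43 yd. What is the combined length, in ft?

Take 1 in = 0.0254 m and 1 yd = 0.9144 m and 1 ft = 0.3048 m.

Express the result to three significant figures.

5350 mm × 0.001 → 5.35 m
302 in × 0.0254 → 7.6708 m
1.43 yd × 0.9144 → 1.30759 m
Sum: 5.35 + 7.6708 + 1.30759 = 14.3284 m
In ft: 14.3284 / 0.3048 = 47.0092 ft

47.0 ft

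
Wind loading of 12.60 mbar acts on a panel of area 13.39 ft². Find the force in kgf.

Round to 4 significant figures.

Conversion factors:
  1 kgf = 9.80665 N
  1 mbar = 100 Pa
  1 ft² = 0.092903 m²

12.60 mbar × 100 = 1260 Pa
13.39 ft² × 0.092903 = 1.24397 m²
F = P × A = 1260 Pa × 1.24397 m² = 1567.4 N
1567.4 N ÷ (9.80665 N/kgf) = 159.83 kgf

159.8 kgf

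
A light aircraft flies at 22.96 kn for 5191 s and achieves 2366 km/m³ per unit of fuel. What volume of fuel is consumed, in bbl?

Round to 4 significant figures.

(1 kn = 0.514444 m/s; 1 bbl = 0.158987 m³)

22.96 kn → 11.8116 m/s
d = v × t = 11.8116 × 5191 = 61314 m
2366 km/m³ → 2.366×10⁶ m/m³
V = d / (distance per unit fuel) = 61314 / 2.366×10⁶ = 0.0259146 m³
In bbl: 0.0259146 / 0.158987 = 0.162998 bbl

0.1630 bbl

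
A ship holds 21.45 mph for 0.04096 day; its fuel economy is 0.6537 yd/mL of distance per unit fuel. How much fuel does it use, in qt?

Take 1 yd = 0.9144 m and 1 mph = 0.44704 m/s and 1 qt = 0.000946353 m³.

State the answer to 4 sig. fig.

21.45 mph → 9.58901 m/s
0.04096 day → 3538.94 s
d = v × t = 9.58901 × 3538.94 = 33934.9 m
0.6537 yd/mL → 597743 m/m³
V = d / (distance per unit fuel) = 33934.9 / 597743 = 0.0567717 m³
In qt: 0.0567717 / 0.000946353 = 59.99 qt

59.99 qt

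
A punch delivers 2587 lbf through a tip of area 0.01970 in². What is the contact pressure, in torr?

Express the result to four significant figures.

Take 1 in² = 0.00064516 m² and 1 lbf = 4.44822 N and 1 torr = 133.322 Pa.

2587 lbf × 4.44822 → 11507.5 N
0.01970 in² × 0.00064516 → 1.27097×10⁻⁵ m²
P = F / A = 11507.5 N / 1.27097×10⁻⁵ m² = 9.05411×10⁸ Pa
9.05411×10⁸ Pa ÷ (133.322 Pa/torr) = 6.79116×10⁶ torr

6.791×10⁶ torr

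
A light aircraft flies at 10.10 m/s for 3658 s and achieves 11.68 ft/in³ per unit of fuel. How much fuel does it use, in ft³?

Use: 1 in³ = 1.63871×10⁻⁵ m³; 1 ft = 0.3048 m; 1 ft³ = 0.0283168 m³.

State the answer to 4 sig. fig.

6.006 ft³

d = v × t = 10.1 × 3658 = 36945.8 m
11.68 ft/in³ → 217248 m/m³
V = d / (distance per unit fuel) = 36945.8 / 217248 = 0.170063 m³
In ft³: 0.170063 / 0.0283168 = 6.00573 ft³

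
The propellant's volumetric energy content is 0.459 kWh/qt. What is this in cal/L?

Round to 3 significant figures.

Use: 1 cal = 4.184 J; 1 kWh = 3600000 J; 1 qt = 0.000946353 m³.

0.459 kWh/qt × 3600000 J/kWh ÷ 0.000946353 m³/qt = 1.74607×10⁹ J/m³
1.74607×10⁹ J/m³ ÷ 4.184 J/cal × 0.001 m³/L = 417321 cal/L

4.17×10⁵ cal/L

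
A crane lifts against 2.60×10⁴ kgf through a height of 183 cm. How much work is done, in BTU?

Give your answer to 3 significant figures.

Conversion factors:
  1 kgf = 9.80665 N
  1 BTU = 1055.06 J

2.60×10⁴ kgf × 9.80665 → 254973 N
183 cm × 0.01 → 1.83 m
W = F × d = 254973 N × 1.83 m = 466601 J
466601 J ÷ (1055.06 J/BTU) = 442.251 BTU

442 BTU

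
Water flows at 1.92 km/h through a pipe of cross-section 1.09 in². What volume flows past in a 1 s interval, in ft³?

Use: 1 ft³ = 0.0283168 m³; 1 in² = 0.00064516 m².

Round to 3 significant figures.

1.92 km/h × (1/3.6) = 0.533333 m/s
1.09 in² × 0.00064516 = 7.03224×10⁻⁴ m²
V = v × A × t = 0.533333 m/s × 7.03224×10⁻⁴ m² × 1 s = 3.75053×10⁻⁴ m³
3.75053×10⁻⁴ m³ ÷ (0.0283168 m³/ft³) = 0.0132449 ft³

0.0132 ft³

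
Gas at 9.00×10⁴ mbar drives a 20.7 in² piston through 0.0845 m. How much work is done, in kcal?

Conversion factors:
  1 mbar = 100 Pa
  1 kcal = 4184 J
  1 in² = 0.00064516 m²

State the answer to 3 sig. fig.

2.43 kcal

9.00×10⁴ mbar → 9×10⁶ Pa
20.7 in² → 0.0133548 m²
F = P × A = 9×10⁶ × 0.0133548 = 120193 N
W = F × d = 120193 × 0.0845 = 10156.3 J
In kcal: 10156.3 / 4184 = 2.42741 kcal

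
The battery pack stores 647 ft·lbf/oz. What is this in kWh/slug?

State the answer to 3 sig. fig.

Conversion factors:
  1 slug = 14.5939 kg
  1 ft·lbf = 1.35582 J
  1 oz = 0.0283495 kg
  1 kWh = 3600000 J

0.125 kWh/slug

647 ft·lbf/oz × 1.35582 J/ft·lbf ÷ 0.0283495 kg/oz = 30942.9 J/kg
30942.9 J/kg ÷ 3600000 J/kWh × 14.5939 kg/slug = 0.125438 kWh/slug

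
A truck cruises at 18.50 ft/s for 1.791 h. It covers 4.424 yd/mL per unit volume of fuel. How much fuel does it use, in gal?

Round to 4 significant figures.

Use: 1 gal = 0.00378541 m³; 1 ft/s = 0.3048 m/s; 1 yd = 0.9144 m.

18.50 ft/s → 5.6388 m/s
1.791 h → 6447.6 s
d = v × t = 5.6388 × 6447.6 = 36356.7 m
4.424 yd/mL → 4.04531×10⁶ m/m³
V = d / (distance per unit fuel) = 36356.7 / 4.04531×10⁶ = 0.00898737 m³
In gal: 0.00898737 / 0.00378541 = 2.37421 gal

2.374 gal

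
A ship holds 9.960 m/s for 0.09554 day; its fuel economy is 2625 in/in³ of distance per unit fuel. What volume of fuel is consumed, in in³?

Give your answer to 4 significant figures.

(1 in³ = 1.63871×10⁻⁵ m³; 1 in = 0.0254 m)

1233 in³

0.09554 day → 8254.66 s
d = v × t = 9.96 × 8254.66 = 82216.4 m
2625 in/in³ → 4.06875×10⁶ m/m³
V = d / (distance per unit fuel) = 82216.4 / 4.06875×10⁶ = 0.0202068 m³
In in³: 0.0202068 / 1.63871×10⁻⁵ = 1233.09 in³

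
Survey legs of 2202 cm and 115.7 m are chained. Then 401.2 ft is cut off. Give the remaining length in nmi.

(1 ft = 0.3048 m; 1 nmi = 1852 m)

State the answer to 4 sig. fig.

0.008334 nmi

2202 cm × 0.01 = 22.02 m
115.7 m (already m)
401.2 ft × 0.3048 = 122.286 m
Net: 22.02 + 115.7 − 122.286 = 15.434 m
In nmi: 15.434 / 1852 = 0.00833369 nmi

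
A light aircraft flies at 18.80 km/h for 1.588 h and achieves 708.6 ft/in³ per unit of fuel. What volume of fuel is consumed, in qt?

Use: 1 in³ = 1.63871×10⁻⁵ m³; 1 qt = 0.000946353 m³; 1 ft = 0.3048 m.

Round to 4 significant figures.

2.394 qt

18.80 km/h → 5.22222 m/s
1.588 h → 5716.8 s
d = v × t = 5.22222 × 5716.8 = 29854.4 m
708.6 ft/in³ → 1.318×10⁷ m/m³
V = d / (distance per unit fuel) = 29854.4 / 1.318×10⁷ = 0.00226513 m³
In qt: 0.00226513 / 0.000946353 = 2.39354 qt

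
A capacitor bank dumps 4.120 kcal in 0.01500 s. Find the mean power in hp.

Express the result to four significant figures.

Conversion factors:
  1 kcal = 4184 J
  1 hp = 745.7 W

1541 hp

4.120 kcal × 4184 → 17238.1 J
P = E / t = 17238.1 J / 0.015 s = 1.14921×10⁶ W
1.14921×10⁶ W ÷ (745.7 W/hp) = 1541.12 hp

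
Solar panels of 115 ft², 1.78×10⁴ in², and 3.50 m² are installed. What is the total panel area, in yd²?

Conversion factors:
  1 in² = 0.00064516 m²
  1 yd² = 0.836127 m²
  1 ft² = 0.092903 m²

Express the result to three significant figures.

115 ft² × 0.092903 = 10.6838 m²
1.78×10⁴ in² × 0.00064516 = 11.4838 m²
3.50 m² (already m²)
Combined: 10.6838 + 11.4838 + 3.5 = 25.6676 m²
In yd²: 25.6676 / 0.836127 = 30.6982 yd²

30.7 yd²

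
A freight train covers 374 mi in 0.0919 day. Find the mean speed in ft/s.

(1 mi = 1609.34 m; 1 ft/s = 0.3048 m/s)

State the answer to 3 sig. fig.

374 mi × 1609.34 = 601893 m
0.0919 day × 86400 = 7940.16 s
v = d / t = 601893 m / 7940.16 s = 75.8036 m/s
75.8036 m/s ÷ (0.3048 m/s/ft/s) = 248.699 ft/s

249 ft/s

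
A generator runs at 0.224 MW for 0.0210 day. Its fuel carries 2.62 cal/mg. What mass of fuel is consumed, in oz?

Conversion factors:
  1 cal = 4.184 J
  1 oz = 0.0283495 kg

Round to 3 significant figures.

0.224 MW → 224000 W
0.0210 day → 1814.4 s
E = P × t = 224000 × 1814.4 = 4.06426×10⁸ J
2.62 cal/mg → 1.09621×10⁷ J/kg
m = E / e_s = 4.06426×10⁸ / 1.09621×10⁷ = 37.0756 kg
In oz: 37.0756 / 0.0283495 = 1307.8 oz

1310 oz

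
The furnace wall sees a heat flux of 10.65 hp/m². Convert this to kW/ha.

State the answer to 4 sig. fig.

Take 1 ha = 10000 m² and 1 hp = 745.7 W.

7.942×10⁴ kW/ha

10.65 hp/m² × 745.7 W/hp = 7941.71 W/m²
7941.71 W/m² ÷ 1000 W/kW × 10000 m²/ha = 79417.1 kW/ha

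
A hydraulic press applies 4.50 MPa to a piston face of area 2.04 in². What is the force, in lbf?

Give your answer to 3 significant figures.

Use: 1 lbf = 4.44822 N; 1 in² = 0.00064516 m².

4.50 MPa × 1000000 = 4.5×10⁶ Pa
2.04 in² × 0.00064516 = 0.00131613 m²
F = P × A = 4.5×10⁶ Pa × 0.00131613 m² = 5922.58 N
5922.58 N ÷ (4.44822 N/lbf) = 1331.45 lbf

1330 lbf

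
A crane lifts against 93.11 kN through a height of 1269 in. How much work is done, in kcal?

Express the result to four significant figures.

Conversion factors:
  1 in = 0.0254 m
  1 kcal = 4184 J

717.3 kcal

93.11 kN × 1000 = 93110 N
1269 in × 0.0254 = 32.2326 m
W = F × d = 93110 N × 32.2326 m = 3.00118×10⁶ J
3.00118×10⁶ J ÷ (4184 J/kcal) = 717.299 kcal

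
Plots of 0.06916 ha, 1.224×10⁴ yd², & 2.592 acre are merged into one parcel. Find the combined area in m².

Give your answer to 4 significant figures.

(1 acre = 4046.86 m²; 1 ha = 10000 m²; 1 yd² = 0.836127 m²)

0.06916 ha × 10000 = 691.6 m²
1.224×10⁴ yd² × 0.836127 = 10234.2 m²
2.592 acre × 4046.86 = 10489.5 m²
Combined: 691.6 + 10234.2 + 10489.5 = 21415.3 m²

2.142×10⁴ m²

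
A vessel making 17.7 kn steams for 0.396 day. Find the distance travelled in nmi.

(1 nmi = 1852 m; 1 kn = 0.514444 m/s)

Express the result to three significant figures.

17.7 kn × 0.514444 = 9.10566 m/s
0.396 day × 86400 = 34214.4 s
d = v × t = 9.10566 m/s × 34214.4 s = 311545 m
311545 m ÷ (1852 m/nmi) = 168.221 nmi

168 nmi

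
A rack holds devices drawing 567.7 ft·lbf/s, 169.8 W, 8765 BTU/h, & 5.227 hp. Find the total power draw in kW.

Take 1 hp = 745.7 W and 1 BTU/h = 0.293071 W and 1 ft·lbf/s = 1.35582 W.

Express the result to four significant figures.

567.7 ft·lbf/s × 1.35582 = 769.699 W
169.8 W (already W)
8765 BTU/h × 0.293071 = 2568.77 W
5.227 hp × 745.7 = 3897.77 W
Combined: 769.699 + 169.8 + 2568.77 + 3897.77 = 7406.04 W
In kW: 7406.04 / 1000 = 7.40604 kW

7.406 kW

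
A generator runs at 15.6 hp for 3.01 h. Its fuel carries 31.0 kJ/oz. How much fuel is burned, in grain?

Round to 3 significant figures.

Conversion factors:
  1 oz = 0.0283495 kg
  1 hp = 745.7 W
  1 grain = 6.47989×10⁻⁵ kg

15.6 hp → 11632.9 W
3.01 h → 10836 s
E = P × t = 11632.9 × 10836 = 1.26054×10⁸ J
31.0 kJ/oz → 1.09349×10⁶ J/kg
m = E / e_s = 1.26054×10⁸ / 1.09349×10⁶ = 115.277 kg
In grain: 115.277 / 6.47989×10⁻⁵ = 1.779×10⁶ grain

1.78×10⁶ grain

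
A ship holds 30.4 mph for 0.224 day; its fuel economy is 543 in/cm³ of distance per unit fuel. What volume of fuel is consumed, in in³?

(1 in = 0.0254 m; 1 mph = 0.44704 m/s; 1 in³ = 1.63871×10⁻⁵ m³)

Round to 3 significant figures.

1160 in³

30.4 mph → 13.59 m/s
0.224 day → 19353.6 s
d = v × t = 13.59 × 19353.6 = 263015 m
543 in/cm³ → 1.37922×10⁷ m/m³
V = d / (distance per unit fuel) = 263015 / 1.37922×10⁷ = 0.0190698 m³
In in³: 0.0190698 / 1.63871×10⁻⁵ = 1163.71 in³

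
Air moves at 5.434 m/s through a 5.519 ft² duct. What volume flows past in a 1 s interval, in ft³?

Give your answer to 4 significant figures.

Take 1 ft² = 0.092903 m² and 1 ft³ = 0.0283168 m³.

98.39 ft³

5.519 ft² × 0.092903 → 0.512732 m²
V = v × A × t = 5.434 m/s × 0.512732 m² × 1 s = 2.78619 m³
2.78619 m³ ÷ (0.0283168 m³/ft³) = 98.3935 ft³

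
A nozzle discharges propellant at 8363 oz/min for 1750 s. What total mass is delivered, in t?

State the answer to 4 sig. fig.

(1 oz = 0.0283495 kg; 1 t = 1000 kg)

6.915 t

8363 oz/min → 3.95145 kg/s
m = ṁ × t = 3.95145 × 1750 = 6915.04 kg
In t: 6915.04 / 1000 = 6.91504 t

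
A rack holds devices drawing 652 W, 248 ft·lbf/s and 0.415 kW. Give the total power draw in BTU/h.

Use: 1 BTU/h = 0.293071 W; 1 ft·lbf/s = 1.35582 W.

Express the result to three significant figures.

4790 BTU/h

652 W (already W)
248 ft·lbf/s × 1.35582 = 336.243 W
0.415 kW × 1000 = 415 W
Sum: 652 + 336.243 + 415 = 1403.24 W
In BTU/h: 1403.24 / 0.293071 = 4788.05 BTU/h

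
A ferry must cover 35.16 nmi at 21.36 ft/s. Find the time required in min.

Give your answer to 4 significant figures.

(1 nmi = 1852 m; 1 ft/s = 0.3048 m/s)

35.16 nmi × 1852 = 65116.3 m
21.36 ft/s × 0.3048 = 6.51053 m/s
t = d / v = 65116.3 m / 6.51053 m/s = 10001.7 s
10001.7 s ÷ (60 s/min) = 166.695 min

166.7 min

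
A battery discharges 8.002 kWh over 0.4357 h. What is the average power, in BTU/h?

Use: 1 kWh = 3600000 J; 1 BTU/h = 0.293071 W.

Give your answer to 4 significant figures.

6.267×10⁴ BTU/h

8.002 kWh × 3600000 = 2.88072×10⁷ J
0.4357 h × 3600 = 1568.52 s
P = E / t = 2.88072×10⁷ J / 1568.52 s = 18365.8 W
18365.8 W ÷ (0.293071 W/BTU/h) = 62666.7 BTU/h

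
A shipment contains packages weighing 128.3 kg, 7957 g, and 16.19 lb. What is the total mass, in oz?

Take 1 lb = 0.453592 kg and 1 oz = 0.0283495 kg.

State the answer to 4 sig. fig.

5065 oz

128.3 kg (already kg)
7957 g × 0.001 = 7.957 kg
16.19 lb × 0.453592 = 7.34365 kg
Total: 128.3 + 7.957 + 7.34365 = 143.601 kg
In oz: 143.601 / 0.0283495 = 5065.38 oz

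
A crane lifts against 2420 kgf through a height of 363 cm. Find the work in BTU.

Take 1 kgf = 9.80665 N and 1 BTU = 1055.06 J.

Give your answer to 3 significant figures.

81.7 BTU

2420 kgf × 9.80665 → 23732.1 N
363 cm × 0.01 → 3.63 m
W = F × d = 23732.1 N × 3.63 m = 86147.5 J
86147.5 J ÷ (1055.06 J/BTU) = 81.6518 BTU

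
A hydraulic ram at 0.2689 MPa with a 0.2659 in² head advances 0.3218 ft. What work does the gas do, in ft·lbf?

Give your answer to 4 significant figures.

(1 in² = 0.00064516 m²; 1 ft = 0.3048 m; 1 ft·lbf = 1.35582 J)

3.337 ft·lbf

0.2689 MPa → 268900 Pa
0.2659 in² → 1.71548×10⁻⁴ m²
F = P × A = 268900 × 1.71548×10⁻⁴ = 46.1293 N
0.3218 ft → 0.0980846 m
W = F × d = 46.1293 × 0.0980846 = 4.52457 J
In ft·lbf: 4.52457 / 1.35582 = 3.33715 ft·lbf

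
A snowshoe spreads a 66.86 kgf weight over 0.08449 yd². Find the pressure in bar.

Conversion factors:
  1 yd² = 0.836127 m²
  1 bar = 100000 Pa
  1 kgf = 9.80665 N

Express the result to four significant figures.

66.86 kgf × 9.80665 → 655.673 N
0.08449 yd² × 0.836127 → 0.0706444 m²
P = F / A = 655.673 N / 0.0706444 m² = 9281.32 Pa
9281.32 Pa ÷ (100000 Pa/bar) = 0.0928132 bar

0.09281 bar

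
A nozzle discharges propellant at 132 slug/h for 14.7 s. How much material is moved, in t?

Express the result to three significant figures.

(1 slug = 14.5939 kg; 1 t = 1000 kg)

132 slug/h → 0.53511 kg/s
m = ṁ × t = 0.53511 × 14.7 = 7.86612 kg
In t: 7.86612 / 1000 = 0.00786612 t

0.00787 t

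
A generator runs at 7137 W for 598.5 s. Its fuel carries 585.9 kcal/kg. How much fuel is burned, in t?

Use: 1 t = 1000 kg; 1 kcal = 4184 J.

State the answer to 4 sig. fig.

0.001742 t

E = P × t = 7137 × 598.5 = 4.27149×10⁶ J
585.9 kcal/kg → 2.45141×10⁶ J/kg
m = E / e_s = 4.27149×10⁶ / 2.45141×10⁶ = 1.74246 kg
In t: 1.74246 / 1000 = 0.00174246 t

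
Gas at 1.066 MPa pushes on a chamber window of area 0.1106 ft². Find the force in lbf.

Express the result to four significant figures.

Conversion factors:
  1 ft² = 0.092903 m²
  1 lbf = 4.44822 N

2462 lbf

1.066 MPa × 1000000 = 1.066×10⁶ Pa
0.1106 ft² × 0.092903 = 0.0102751 m²
F = P × A = 1.066×10⁶ Pa × 0.0102751 m² = 10953.3 N
10953.3 N ÷ (4.44822 N/lbf) = 2462.4 lbf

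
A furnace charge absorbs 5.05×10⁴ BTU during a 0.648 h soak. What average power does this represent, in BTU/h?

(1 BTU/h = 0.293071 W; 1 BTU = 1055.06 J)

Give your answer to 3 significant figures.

5.05×10⁴ BTU × 1055.06 → 5.32805×10⁷ J
0.648 h × 3600 → 2332.8 s
P = E / t = 5.32805×10⁷ J / 2332.8 s = 22839.7 W
22839.7 W ÷ (0.293071 W/BTU/h) = 77932.3 BTU/h

7.79×10⁴ BTU/h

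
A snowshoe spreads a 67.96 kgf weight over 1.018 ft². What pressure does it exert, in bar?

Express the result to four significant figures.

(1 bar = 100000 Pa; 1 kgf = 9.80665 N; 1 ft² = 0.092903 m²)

0.07047 bar

67.96 kgf × 9.80665 → 666.46 N
1.018 ft² × 0.092903 → 0.0945753 m²
P = F / A = 666.46 N / 0.0945753 m² = 7046.87 Pa
7046.87 Pa ÷ (100000 Pa/bar) = 0.0704687 bar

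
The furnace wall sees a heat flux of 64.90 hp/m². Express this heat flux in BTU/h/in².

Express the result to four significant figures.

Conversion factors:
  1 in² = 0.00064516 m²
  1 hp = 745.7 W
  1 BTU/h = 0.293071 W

106.5 BTU/h/in²

64.90 hp/m² × 745.7 W/hp = 48395.9 W/m²
48395.9 W/m² ÷ 0.293071 W/BTU/h × 0.00064516 m²/in² = 106.538 BTU/h/in²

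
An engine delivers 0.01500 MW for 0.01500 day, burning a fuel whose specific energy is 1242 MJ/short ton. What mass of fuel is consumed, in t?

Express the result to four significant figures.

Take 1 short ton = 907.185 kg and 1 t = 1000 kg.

0.01500 MW → 15000 W
0.01500 day → 1296 s
E = P × t = 15000 × 1296 = 1.944×10⁷ J
1242 MJ/short ton → 1.36907×10⁶ J/kg
m = E / e_s = 1.944×10⁷ / 1.36907×10⁶ = 14.1994 kg
In t: 14.1994 / 1000 = 0.0141994 t

0.01420 t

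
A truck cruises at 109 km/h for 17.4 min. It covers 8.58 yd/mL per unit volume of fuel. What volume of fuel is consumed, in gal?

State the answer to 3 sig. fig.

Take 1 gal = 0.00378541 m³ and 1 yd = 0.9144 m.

109 km/h → 30.2778 m/s
17.4 min → 1044 s
d = v × t = 30.2778 × 1044 = 31610 m
8.58 yd/mL → 7.84555×10⁶ m/m³
V = d / (distance per unit fuel) = 31610 / 7.84555×10⁶ = 0.00402904 m³
In gal: 0.00402904 / 0.00378541 = 1.06436 gal

1.06 gal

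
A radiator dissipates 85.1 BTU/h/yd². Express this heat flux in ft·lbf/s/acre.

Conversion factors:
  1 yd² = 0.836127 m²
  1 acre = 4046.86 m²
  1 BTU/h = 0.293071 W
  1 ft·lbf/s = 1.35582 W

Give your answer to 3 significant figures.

8.90×10⁴ ft·lbf/s/acre

85.1 BTU/h/yd² × 0.293071 W/BTU/h ÷ 0.836127 m²/yd² = 29.8284 W/m²
29.8284 W/m² ÷ 1.35582 W/ft·lbf/s × 4046.86 m²/acre = 89032 ft·lbf/s/acre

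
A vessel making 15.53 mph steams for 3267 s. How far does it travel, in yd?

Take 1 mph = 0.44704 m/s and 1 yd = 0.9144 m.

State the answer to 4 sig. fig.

2.480×10⁴ yd

15.53 mph × 0.44704 = 6.94253 m/s
d = v × t = 6.94253 m/s × 3267 s = 22681.2 m
22681.2 m ÷ (0.9144 m/yd) = 24804.5 yd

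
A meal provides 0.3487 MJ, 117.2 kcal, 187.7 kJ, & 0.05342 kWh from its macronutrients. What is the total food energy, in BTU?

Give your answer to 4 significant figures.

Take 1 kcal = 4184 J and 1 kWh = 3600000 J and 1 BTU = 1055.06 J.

0.3487 MJ × 1000000 = 348700 J
117.2 kcal × 4184 = 490365 J
187.7 kJ × 1000 = 187700 J
0.05342 kWh × 3600000 = 192312 J
Total: 348700 + 490365 + 187700 + 192312 = 1.21908×10⁶ J
In BTU: 1.21908×10⁶ / 1055.06 = 1155.46 BTU

1155 BTU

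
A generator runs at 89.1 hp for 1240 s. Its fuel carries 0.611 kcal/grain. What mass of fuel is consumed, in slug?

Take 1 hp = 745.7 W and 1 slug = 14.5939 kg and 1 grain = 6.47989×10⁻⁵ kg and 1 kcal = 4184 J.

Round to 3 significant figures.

89.1 hp → 66441.9 W
E = P × t = 66441.9 × 1240 = 8.2388×10⁷ J
0.611 kcal/grain → 3.94517×10⁷ J/kg
m = E / e_s = 8.2388×10⁷ / 3.94517×10⁷ = 2.08833 kg
In slug: 2.08833 / 14.5939 = 0.143096 slug

0.143 slug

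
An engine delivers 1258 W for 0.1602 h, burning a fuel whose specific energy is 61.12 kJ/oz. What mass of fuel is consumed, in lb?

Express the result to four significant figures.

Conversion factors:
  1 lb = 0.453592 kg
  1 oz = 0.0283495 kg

0.7419 lb

0.1602 h → 576.72 s
E = P × t = 1258 × 576.72 = 725514 J
61.12 kJ/oz → 2.15595×10⁶ J/kg
m = E / e_s = 725514 / 2.15595×10⁶ = 0.336517 kg
In lb: 0.336517 / 0.453592 = 0.741894 lb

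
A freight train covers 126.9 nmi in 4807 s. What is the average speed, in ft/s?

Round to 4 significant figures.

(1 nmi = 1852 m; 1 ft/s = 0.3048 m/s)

126.9 nmi × 1852 = 235019 m
v = d / t = 235019 m / 4807 s = 48.891 m/s
48.891 m/s ÷ (0.3048 m/s/ft/s) = 160.404 ft/s

160.4 ft/s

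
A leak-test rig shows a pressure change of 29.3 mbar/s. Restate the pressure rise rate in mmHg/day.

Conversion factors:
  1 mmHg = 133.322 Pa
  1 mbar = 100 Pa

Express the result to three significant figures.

1.90×10⁶ mmHg/day

29.3 mbar/s × 100 Pa/mbar = 2930 Pa/s
2930 Pa/s ÷ 133.322 Pa/mmHg × 86400 s/day = 1.8988×10⁶ mmHg/day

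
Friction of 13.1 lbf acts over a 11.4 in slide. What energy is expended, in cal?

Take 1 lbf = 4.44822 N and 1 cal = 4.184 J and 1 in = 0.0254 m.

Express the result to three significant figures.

13.1 lbf × 4.44822 → 58.2717 N
11.4 in × 0.0254 → 0.28956 m
W = F × d = 58.2717 N × 0.28956 m = 16.8732 J
16.8732 J ÷ (4.184 J/cal) = 4.03279 cal

4.03 cal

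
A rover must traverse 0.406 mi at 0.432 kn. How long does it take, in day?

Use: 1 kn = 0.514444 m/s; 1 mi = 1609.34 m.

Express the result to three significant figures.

0.406 mi × 1609.34 → 653.392 m
0.432 kn × 0.514444 → 0.22224 m/s
t = d / v = 653.392 m / 0.22224 m/s = 2940.03 s
2940.03 s ÷ (86400 s/day) = 0.0340281 day

0.0340 day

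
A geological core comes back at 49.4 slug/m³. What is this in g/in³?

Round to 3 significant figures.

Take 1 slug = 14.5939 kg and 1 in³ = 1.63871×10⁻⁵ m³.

49.4 slug/m³ × 14.5939 kg/slug = 720.939 kg/m³
720.939 kg/m³ ÷ 0.001 kg/g × 1.63871×10⁻⁵ m³/in³ = 11.8141 g/in³

11.8 g/in³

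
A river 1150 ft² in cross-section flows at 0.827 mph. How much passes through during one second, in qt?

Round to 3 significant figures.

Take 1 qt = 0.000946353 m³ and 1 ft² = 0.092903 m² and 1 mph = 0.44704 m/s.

0.827 mph × 0.44704 → 0.369702 m/s
1150 ft² × 0.092903 → 106.838 m²
V = v × A × t = 0.369702 m/s × 106.838 m² × 1 s = 39.4982 m³
39.4982 m³ ÷ (0.000946353 m³/qt) = 41737.3 qt

4.17×10⁴ qt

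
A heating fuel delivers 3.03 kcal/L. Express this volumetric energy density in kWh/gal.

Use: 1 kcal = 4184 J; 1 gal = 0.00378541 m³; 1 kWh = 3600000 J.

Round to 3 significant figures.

0.0133 kWh/gal

3.03 kcal/L × 4184 J/kcal ÷ 0.001 m³/L = 1.26775×10⁷ J/m³
1.26775×10⁷ J/m³ ÷ 3600000 J/kWh × 0.00378541 m³/gal = 0.0133304 kWh/gal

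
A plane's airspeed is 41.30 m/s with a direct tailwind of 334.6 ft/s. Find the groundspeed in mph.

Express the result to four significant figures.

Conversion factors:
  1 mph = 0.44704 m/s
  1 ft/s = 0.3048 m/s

41.30 m/s (already m/s)
334.6 ft/s × 0.3048 = 101.986 m/s
Sum: 41.3 + 101.986 = 143.286 m/s
In mph: 143.286 / 0.44704 = 320.522 mph

320.5 mph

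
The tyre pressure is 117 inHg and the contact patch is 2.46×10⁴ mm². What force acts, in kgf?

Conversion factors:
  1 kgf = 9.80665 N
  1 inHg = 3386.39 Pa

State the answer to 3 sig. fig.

994 kgf

117 inHg × 3386.39 = 396208 Pa
2.46×10⁴ mm² × 10⁻⁶ = 0.0246 m²
F = P × A = 396208 Pa × 0.0246 m² = 9746.72 N
9746.72 N ÷ (9.80665 N/kgf) = 993.889 kgf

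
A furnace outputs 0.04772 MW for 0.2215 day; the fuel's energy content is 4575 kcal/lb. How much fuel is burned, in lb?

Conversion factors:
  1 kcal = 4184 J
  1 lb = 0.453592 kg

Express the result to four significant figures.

0.04772 MW → 47720 W
0.2215 day → 19137.6 s
E = P × t = 47720 × 19137.6 = 9.13246×10⁸ J
4575 kcal/lb → 4.22005×10⁷ J/kg
m = E / e_s = 9.13246×10⁸ / 4.22005×10⁷ = 21.6406 kg
In lb: 21.6406 / 0.453592 = 47.7094 lb

47.71 lb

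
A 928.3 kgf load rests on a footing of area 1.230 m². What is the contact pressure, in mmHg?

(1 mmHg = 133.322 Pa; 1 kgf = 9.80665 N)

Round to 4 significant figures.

55.51 mmHg

928.3 kgf × 9.80665 = 9103.51 N
P = F / A = 9103.51 N / 1.23 m² = 7401.23 Pa
7401.23 Pa ÷ (133.322 Pa/mmHg) = 55.5139 mmHg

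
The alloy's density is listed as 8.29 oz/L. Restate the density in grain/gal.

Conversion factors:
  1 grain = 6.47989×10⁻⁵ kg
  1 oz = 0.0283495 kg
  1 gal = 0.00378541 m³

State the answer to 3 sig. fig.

8.29 oz/L × 0.0283495 kg/oz ÷ 0.001 m³/L = 235.017 kg/m³
235.017 kg/m³ ÷ 6.47989×10⁻⁵ kg/grain × 0.00378541 m³/gal = 13729.2 grain/gal

1.37×10⁴ grain/gal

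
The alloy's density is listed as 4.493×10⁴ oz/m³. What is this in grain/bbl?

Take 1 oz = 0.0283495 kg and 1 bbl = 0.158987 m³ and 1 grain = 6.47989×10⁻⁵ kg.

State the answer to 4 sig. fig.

4.493×10⁴ oz/m³ × 0.0283495 kg/oz = 1273.74 kg/m³
1273.74 kg/m³ ÷ 6.47989×10⁻⁵ kg/grain × 0.158987 m³/bbl = 3.12518×10⁶ grain/bbl

3.125×10⁶ grain/bbl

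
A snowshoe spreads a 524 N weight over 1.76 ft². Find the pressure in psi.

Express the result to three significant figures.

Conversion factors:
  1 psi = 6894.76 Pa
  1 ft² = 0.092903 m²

0.465 psi

1.76 ft² × 0.092903 = 0.163509 m²
P = F / A = 524 N / 0.163509 m² = 3204.72 Pa
3204.72 Pa ÷ (6894.76 Pa/psi) = 0.464805 psi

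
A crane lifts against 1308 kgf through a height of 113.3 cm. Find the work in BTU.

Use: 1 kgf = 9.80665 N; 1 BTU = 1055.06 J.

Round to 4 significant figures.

13.77 BTU

1308 kgf × 9.80665 = 12827.1 N
113.3 cm × 0.01 = 1.133 m
W = F × d = 12827.1 N × 1.133 m = 14533.1 J
14533.1 J ÷ (1055.06 J/BTU) = 13.7747 BTU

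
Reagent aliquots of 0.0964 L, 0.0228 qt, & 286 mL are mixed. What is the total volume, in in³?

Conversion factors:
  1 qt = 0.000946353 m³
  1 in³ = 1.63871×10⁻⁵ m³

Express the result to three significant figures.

0.0964 L × 0.001 → 9.64×10⁻⁵ m³
0.0228 qt × 0.000946353 → 2.15768×10⁻⁵ m³
286 mL × 10⁻⁶ → 2.86×10⁻⁴ m³
Sum: 9.64×10⁻⁵ + 2.15768×10⁻⁵ + 2.86×10⁻⁴ = 4.03977×10⁻⁴ m³
In in³: 4.03977×10⁻⁴ / 1.63871×10⁻⁵ = 24.6521 in³

24.7 in³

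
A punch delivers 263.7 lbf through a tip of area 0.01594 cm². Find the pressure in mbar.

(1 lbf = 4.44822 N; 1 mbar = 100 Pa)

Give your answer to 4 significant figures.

7.359×10⁶ mbar

263.7 lbf × 4.44822 = 1173 N
0.01594 cm² × 0.0001 = 1.594×10⁻⁶ m²
P = F / A = 1173 N / 1.594×10⁻⁶ m² = 7.35885×10⁸ Pa
7.35885×10⁸ Pa ÷ (100 Pa/mbar) = 7.35885×10⁶ mbar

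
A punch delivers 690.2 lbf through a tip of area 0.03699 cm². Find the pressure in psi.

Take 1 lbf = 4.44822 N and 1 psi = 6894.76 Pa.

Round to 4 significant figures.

690.2 lbf × 4.44822 = 3070.16 N
0.03699 cm² × 0.0001 = 3.699×10⁻⁶ m²
P = F / A = 3070.16 N / 3.699×10⁻⁶ m² = 8.29997×10⁸ Pa
8.29997×10⁸ Pa ÷ (6894.76 Pa/psi) = 120381 psi

1.204×10⁵ psi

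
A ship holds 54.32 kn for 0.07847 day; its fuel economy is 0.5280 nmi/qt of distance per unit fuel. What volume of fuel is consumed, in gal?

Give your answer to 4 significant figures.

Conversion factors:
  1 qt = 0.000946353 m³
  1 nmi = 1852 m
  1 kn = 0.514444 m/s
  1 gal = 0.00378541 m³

48.44 gal

54.32 kn → 27.9446 m/s
0.07847 day → 6779.81 s
d = v × t = 27.9446 × 6779.81 = 189459 m
0.5280 nmi/qt → 1.03329×10⁶ m/m³
V = d / (distance per unit fuel) = 189459 / 1.03329×10⁶ = 0.183355 m³
In gal: 0.183355 / 0.00378541 = 48.4373 gal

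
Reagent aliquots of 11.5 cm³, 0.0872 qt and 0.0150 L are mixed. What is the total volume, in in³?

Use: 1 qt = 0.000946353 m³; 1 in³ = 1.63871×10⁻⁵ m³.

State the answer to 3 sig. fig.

6.65 in³

11.5 cm³ × 10⁻⁶ → 1.15×10⁻⁵ m³
0.0872 qt × 0.000946353 → 8.2522×10⁻⁵ m³
0.0150 L × 0.001 → 1.5×10⁻⁵ m³
Total: 1.15×10⁻⁵ + 8.2522×10⁻⁵ + 1.5×10⁻⁵ = 1.09022×10⁻⁴ m³
In in³: 1.09022×10⁻⁴ / 1.63871×10⁻⁵ = 6.65292 in³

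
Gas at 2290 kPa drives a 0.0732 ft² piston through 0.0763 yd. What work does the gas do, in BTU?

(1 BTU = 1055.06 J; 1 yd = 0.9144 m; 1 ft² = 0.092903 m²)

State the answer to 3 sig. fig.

1.03 BTU

2290 kPa → 2.29×10⁶ Pa
0.0732 ft² → 0.0068005 m²
F = P × A = 2.29×10⁶ × 0.0068005 = 15573.1 N
0.0763 yd → 0.0697687 m
W = F × d = 15573.1 × 0.0697687 = 1086.51 J
In BTU: 1086.51 / 1055.06 = 1.02981 BTU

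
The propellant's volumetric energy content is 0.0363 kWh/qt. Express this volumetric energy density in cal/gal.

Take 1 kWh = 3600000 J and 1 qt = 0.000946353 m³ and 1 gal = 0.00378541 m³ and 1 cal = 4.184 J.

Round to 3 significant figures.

0.0363 kWh/qt × 3600000 J/kWh ÷ 0.000946353 m³/qt = 1.38088×10⁸ J/m³
1.38088×10⁸ J/m³ ÷ 4.184 J/cal × 0.00378541 m³/gal = 124933 cal/gal

1.25×10⁵ cal/gal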